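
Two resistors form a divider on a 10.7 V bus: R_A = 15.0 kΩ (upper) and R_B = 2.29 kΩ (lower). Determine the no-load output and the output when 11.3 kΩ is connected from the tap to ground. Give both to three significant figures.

Unloaded: 1.42 V; loaded: 1.21 V

Open-circuit: V = 10.7 × 2.29/(15.0 + 2.29) = 1.42 V.
With the load, R_B becomes R_B‖R_L = 1.904 kΩ, so V = 10.7 × 1.904/16.90 = 1.21 V.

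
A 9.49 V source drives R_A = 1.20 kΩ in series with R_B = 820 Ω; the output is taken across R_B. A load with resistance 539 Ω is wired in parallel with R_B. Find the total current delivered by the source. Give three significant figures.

I ≈ 6.22 mA

R_B‖R_L = 325.2 Ω, so the source sees R_A + R_B‖R_L = 1525 Ω.
I = 9.49 V / 1525 Ω = 6.22 mA.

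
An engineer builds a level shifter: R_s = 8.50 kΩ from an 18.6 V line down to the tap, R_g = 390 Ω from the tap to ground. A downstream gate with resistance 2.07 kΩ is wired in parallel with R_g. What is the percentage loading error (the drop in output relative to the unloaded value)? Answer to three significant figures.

15.3 %

The divider's output (Thévenin) resistance is R_s‖R_g = 372.9 Ω.
Fractional drop under load = R_th/(R_th + R_L) = 372.9 / (372.9 + 2070) = 0.1526.
So the output falls by 15.3 %.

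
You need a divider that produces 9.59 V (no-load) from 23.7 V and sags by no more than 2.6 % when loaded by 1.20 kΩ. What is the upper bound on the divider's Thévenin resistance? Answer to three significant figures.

R_th ≤ 32.0 Ω

Loading drop = R_th/(R_th + R_L) ≤ 0.0260, so R_th ≤ R_L · ε/(1−ε) = 1.20 kΩ × 0.0260/0.9740 = 32.0 Ω.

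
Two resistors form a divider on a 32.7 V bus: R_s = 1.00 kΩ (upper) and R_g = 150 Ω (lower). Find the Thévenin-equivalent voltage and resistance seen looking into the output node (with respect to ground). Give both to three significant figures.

V_th is the open-circuit tap voltage: 32.7 × 150/(1000 + 150) = 4.27 V.
With the supply zeroed, R_s and R_g appear in parallel from the tap: R_th = R_s‖R_g = (1000 × 150)/1150 = 130 Ω.

V_th = 4.27 V, R_th = 130 Ω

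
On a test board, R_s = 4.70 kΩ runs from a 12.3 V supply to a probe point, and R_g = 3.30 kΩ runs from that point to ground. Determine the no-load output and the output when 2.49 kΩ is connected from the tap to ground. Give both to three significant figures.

Unloaded: 5.07 V; loaded: 2.85 V

Open-circuit: V = 12.3 × 3.30/(4.70 + 3.30) = 5.07 V.
With the load, R_g becomes R_g‖R_L = 1.419 kΩ, so V = 12.3 × 1.419/6.119 = 2.85 V.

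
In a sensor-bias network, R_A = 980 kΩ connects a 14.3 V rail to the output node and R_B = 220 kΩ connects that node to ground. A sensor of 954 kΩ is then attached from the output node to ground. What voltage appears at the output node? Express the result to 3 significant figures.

V_out ≈ 2.21 V

The load sits in parallel with R_B: R_B‖R_L = (220 × 954) / (220 + 954) = 178.8 kΩ.
V_out = 14.3 × 178.8 / (980 + 178.8) = 14.3 × 178.8/1159 = 2.21 V.
(Unloaded it would have been 2.62 V.)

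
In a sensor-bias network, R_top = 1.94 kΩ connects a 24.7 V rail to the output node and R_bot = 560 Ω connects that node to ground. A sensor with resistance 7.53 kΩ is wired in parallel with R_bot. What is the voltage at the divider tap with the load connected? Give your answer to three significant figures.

The load sits in parallel with R_bot: R_bot‖R_L = (560 × 7530) / (560 + 7530) = 521.2 Ω.
V_out = 24.7 × 521.2 / (1940 + 521.2) = 24.7 × 521.2/2461 = 5.23 V.

V_out ≈ 5.23 V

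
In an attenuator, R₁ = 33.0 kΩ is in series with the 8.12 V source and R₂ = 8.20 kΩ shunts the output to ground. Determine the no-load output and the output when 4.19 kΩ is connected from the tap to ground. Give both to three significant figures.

Unloaded: 1.62 V; loaded: 0.629 V

Open-circuit: V = 8.12 × 8.20/(33.0 + 8.20) = 1.62 V.
With the load, R₂ becomes R₂‖R_L = 2.773 kΩ, so V = 8.12 × 2.773/35.77 = 0.629 V.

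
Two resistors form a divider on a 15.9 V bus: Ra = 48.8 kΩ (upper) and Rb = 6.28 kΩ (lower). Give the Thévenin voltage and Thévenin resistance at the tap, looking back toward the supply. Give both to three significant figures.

V_th is the open-circuit tap voltage: 15.9 × 6.28/(48.8 + 6.28) = 1.81 V.
With the supply zeroed, Ra and Rb appear in parallel from the tap: R_th = Ra‖Rb = (48.8 × 6.28)/55.08 = 5.56 kΩ.

V_th = 1.81 V, R_th = 5.56 kΩ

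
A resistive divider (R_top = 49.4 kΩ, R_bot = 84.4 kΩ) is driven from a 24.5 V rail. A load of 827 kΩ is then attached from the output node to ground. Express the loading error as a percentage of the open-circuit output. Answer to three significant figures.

3.63 %

The divider's output (Thévenin) resistance is R_top‖R_bot = 31.16 kΩ.
Fractional drop under load = R_th/(R_th + R_L) = 31.16 / (31.16 + 827) = 0.03631.
So the output falls by 3.63 %.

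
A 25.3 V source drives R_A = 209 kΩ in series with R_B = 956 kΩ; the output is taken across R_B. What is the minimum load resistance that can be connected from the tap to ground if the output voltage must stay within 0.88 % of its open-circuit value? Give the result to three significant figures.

R_L(min) ≈ 19.3 MΩ

Output resistance R_th = R_A‖R_B = (209 × 956)/1165 = 171.5 kΩ.
The fractional drop is R_th/(R_th + R_L); requiring this ≤ 0.00880 gives R_L ≥ R_th(1/0.00880 − 1) = 171.5 × 112.6 = 19.3 MΩ.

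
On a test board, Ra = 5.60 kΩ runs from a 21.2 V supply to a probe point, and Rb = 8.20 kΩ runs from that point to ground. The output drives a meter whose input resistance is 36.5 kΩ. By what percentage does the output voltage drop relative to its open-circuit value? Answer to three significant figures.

Unloaded V = 21.2 × 8.20/13.80 = 12.597 V.
Loaded: Rb‖R_L = 6.696 kΩ, giving V = 21.2 × 6.696/12.30 = 11.545 V.
Drop = (12.597 − 11.545) / 12.597 = 8.35 %.

8.35 %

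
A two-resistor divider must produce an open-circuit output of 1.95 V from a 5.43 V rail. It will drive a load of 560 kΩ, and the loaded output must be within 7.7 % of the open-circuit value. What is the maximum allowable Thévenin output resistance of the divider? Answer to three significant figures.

Loading drop = R_th/(R_th + R_L) ≤ 0.0770, so R_th ≤ R_L · ε/(1−ε) = 560 kΩ × 0.0770/0.9230 = 46.7 kΩ.
(Any R1, R2 with R2/(R1+R2) = 0.359 and R1‖R2 ≤ 46.7 kΩ will meet the spec.)

R_th ≤ 46.7 kΩ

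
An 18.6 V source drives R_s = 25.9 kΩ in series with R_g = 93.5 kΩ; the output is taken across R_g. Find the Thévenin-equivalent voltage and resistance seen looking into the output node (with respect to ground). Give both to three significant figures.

V_th = 14.6 V, R_th = 20.3 kΩ

V_th is the open-circuit tap voltage: 18.6 × 93.5/(25.9 + 93.5) = 14.6 V.
With the supply zeroed, R_s and R_g appear in parallel from the tap: R_th = R_s‖R_g = (25.9 × 93.5)/119.4 = 20.3 kΩ.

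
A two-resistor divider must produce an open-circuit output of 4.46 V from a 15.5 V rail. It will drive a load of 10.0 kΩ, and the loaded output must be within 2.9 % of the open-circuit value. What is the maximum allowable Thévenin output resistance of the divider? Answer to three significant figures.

R_th ≤ 299 Ω

Loading drop = R_th/(R_th + R_L) ≤ 0.0290, so R_th ≤ R_L · ε/(1−ε) = 10.0 kΩ × 0.0290/0.9710 = 299 Ω.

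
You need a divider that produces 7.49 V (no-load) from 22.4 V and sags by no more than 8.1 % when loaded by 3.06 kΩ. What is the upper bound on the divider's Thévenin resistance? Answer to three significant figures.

R_th ≤ 270 Ω

Loading drop = R_th/(R_th + R_L) ≤ 0.0810, so R_th ≤ R_L · ε/(1−ε) = 3.06 kΩ × 0.0810/0.9190 = 270 Ω.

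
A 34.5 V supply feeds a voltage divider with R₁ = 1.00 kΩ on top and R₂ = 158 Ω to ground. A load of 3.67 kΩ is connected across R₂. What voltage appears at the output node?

The load sits in parallel with R₂: R₂‖R_L = (158 × 3670) / (158 + 3670) = 151.5 Ω.
V_out = 34.5 × 151.5 / (1000 + 151.5) = 34.5 × 151.5/1151 = 4.54 V.

V_out ≈ 4.54 V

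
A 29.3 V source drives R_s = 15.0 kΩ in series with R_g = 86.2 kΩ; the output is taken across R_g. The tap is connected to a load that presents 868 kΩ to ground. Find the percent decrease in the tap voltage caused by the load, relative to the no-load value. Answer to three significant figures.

The divider's output (Thévenin) resistance is R_s‖R_g = 12.78 kΩ.
Fractional drop under load = R_th/(R_th + R_L) = 12.78 / (12.78 + 868) = 0.01451.
So the output falls by 1.45 %.

1.45 %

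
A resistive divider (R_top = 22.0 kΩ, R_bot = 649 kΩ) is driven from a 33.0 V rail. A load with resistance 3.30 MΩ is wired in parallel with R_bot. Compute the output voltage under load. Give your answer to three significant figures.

The load sits in parallel with R_bot: R_bot‖R_L = (649 × 3300) / (649 + 3300) = 542.3 kΩ.
V_out = 33.0 × 542.3 / (22.0 + 542.3) = 33.0 × 542.3/564.3 = 31.7 V.

V_out ≈ 31.7 V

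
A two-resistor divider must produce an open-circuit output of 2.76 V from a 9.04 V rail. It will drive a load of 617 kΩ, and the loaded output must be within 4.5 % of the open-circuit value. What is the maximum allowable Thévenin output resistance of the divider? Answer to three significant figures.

Loading drop = R_th/(R_th + R_L) ≤ 0.0450, so R_th ≤ R_L · ε/(1−ε) = 617 kΩ × 0.0450/0.9550 = 29.1 kΩ.

R_th ≤ 29.1 kΩ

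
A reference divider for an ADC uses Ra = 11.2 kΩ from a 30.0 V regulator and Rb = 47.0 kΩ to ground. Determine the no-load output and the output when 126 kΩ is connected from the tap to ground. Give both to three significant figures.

Unloaded: 24.2 V; loaded: 22.6 V

Open-circuit: V = 30.0 × 47.0/(11.2 + 47.0) = 24.2 V.
With the load, Rb becomes Rb‖R_L = 34.23 kΩ, so V = 30.0 × 34.23/45.43 = 22.6 V.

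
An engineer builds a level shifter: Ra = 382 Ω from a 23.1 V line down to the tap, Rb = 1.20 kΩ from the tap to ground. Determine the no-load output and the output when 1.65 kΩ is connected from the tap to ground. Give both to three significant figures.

Unloaded: 17.5 V; loaded: 14.9 V

Open-circuit: V = 23.1 × 1200/(382 + 1200) = 17.5 V.
With the load, Rb becomes Rb‖R_L = 694.7 Ω, so V = 23.1 × 694.7/1077 = 14.9 V.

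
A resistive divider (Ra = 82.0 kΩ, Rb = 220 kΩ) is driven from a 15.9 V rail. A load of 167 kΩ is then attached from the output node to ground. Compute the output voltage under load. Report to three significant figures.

The load sits in parallel with Rb: Rb‖R_L = (220 × 167) / (220 + 167) = 94.94 kΩ.
V_out = 15.9 × 94.94 / (82.0 + 94.94) = 15.9 × 94.94/176.9 = 8.53 V.
(Unloaded it would have been 11.6 V.)

V_out ≈ 8.53 V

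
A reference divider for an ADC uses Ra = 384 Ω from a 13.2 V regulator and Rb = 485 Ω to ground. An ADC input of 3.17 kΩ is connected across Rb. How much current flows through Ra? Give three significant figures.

I ≈ 16.4 mA

Rb‖R_L = 420.6 Ω, so the source sees Ra + Rb‖R_L = 804.6 Ω.
I = 13.2 V / 804.6 Ω = 16.4 mA.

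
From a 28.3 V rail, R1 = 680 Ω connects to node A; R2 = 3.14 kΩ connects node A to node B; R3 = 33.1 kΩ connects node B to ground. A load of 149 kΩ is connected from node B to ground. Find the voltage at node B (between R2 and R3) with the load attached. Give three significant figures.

V ≈ 24.8 V

At node B, R3 is in parallel with the load: R3‖R_L = 27080 Ω.
Below node A the resistance is R2 + (R3‖R_L) = 30220 Ω, so V_A = 28.3 × 30220/30900 = 27.68 V.
Then V_B = V_A × (R3‖R_L)/(R2 + R3‖R_L) = 27.68 × 27080/30220 = 24.8 V.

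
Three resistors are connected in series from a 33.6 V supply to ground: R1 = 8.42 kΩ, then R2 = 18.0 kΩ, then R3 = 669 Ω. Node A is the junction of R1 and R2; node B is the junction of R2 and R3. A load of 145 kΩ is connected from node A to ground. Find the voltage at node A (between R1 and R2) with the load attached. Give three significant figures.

Below node A the series string R2+R3 = 18670 Ω sits in parallel with the 145000 Ω load: 16540 Ω.
V_A = 33.6 × 16540/(8420 + 16540) = 22.3 V.

V ≈ 22.3 V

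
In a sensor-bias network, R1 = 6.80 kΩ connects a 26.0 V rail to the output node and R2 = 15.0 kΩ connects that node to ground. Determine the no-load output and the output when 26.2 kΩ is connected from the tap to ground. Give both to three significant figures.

Open-circuit: V = 26.0 × 15.0/(6.80 + 15.0) = 17.9 V.
With the load, R2 becomes R2‖R_L = 9.539 kΩ, so V = 26.0 × 9.539/16.34 = 15.2 V.

Unloaded: 17.9 V; loaded: 15.2 V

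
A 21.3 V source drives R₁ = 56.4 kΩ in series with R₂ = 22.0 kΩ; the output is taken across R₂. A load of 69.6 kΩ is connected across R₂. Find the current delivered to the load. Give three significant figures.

R₂‖R_L = 16.72 kΩ; V_out = 21.3 × 16.72/73.12 = 4.870 V.
I_L = V_out / R_L = 4.870 / 69.6 kΩ = 0.0700 mA.

I_L ≈ 0.0700 mA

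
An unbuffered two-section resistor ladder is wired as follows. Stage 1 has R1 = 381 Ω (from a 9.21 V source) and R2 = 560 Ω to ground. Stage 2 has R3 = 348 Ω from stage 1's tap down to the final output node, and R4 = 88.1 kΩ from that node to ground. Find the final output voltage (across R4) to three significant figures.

Stage 2 presents R3+R4 = 88450 Ω as a load on stage 1's tap.
Stage 1's lower leg becomes R2‖(R3+R4) = 556.5 Ω, so V_mid = 9.21 × 556.5/937.5 = 5.467 V.
Stage 2 is itself unloaded: V_out = V_mid × R4/(R3+R4) = 5.467 × 88100/88450 = 5.45 V.

V_out ≈ 5.45 V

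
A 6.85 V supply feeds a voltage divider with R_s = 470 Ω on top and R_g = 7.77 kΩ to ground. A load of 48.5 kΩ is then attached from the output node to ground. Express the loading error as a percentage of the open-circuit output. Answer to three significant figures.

The divider's output (Thévenin) resistance is R_s‖R_g = 443.2 Ω.
Fractional drop under load = R_th/(R_th + R_L) = 443.2 / (443.2 + 48500) = 0.009055.
So the output falls by 0.906 %.

0.906 %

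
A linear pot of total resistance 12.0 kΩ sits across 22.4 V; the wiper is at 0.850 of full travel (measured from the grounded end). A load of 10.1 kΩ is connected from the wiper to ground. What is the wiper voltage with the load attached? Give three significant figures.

V ≈ 16.5 V

The wiper splits the pot into (1−α)R = 1.800 kΩ above and αR = 10.20 kΩ below.
Lower section ‖ load = 5.075 kΩ.
V_wiper = 22.4 × 5.075/(1.800 + 5.075) = 16.5 V.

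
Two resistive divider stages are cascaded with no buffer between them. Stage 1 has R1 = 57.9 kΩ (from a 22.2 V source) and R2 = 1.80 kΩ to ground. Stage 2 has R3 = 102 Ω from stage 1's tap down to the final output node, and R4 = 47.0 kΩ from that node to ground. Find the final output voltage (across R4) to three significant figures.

V_out ≈ 0.644 V

Stage 2 presents R3+R4 = 47100 Ω as a load on stage 1's tap.
Stage 1's lower leg becomes R2‖(R3+R4) = 1734 Ω, so V_mid = 22.2 × 1734/59630 = 0.6454 V.
Stage 2 is itself unloaded: V_out = V_mid × R4/(R3+R4) = 0.6454 × 47000/47100 = 0.644 V.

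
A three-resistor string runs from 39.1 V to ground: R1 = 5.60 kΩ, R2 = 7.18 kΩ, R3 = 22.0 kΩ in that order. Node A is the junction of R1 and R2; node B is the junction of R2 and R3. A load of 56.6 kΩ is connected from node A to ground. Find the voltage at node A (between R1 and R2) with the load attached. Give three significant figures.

V ≈ 30.3 V

Below node A the series string R2+R3 = 29.18 kΩ sits in parallel with the 56.6 kΩ load: 19.25 kΩ.
V_A = 39.1 × 19.25/(5.60 + 19.25) = 30.3 V.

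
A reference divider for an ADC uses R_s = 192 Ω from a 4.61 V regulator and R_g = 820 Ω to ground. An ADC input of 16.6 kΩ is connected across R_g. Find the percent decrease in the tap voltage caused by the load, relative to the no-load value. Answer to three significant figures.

0.928 %

The divider's output (Thévenin) resistance is R_s‖R_g = 155.6 Ω.
Fractional drop under load = R_th/(R_th + R_L) = 155.6 / (155.6 + 16600) = 0.009285.
So the output falls by 0.928 %.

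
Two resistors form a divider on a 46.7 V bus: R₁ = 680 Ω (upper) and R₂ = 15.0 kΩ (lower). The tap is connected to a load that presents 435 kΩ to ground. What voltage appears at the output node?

The load sits in parallel with R₂: R₂‖R_L = (15000 × 435000) / (15000 + 435000) = 14500 Ω.
V_out = 46.7 × 14500 / (680 + 14500) = 46.7 × 14500/15180 = 44.6 V.

V_out ≈ 44.6 V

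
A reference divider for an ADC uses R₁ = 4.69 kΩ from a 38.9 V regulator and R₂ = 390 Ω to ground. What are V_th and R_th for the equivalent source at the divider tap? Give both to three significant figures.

V_th is the open-circuit tap voltage: 38.9 × 390/(4690 + 390) = 2.99 V.
With the supply zeroed, R₁ and R₂ appear in parallel from the tap: R_th = R₁‖R₂ = (4690 × 390)/5080 = 360 Ω.

V_th = 2.99 V, R_th = 360 Ω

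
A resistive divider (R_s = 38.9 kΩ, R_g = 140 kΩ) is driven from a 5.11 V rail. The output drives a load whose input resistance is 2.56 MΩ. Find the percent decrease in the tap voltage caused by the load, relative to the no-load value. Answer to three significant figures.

1.18 %

The divider's output (Thévenin) resistance is R_s‖R_g = 30.44 kΩ.
Fractional drop under load = R_th/(R_th + R_L) = 30.44 / (30.44 + 2560) = 0.01175.
So the output falls by 1.18 %.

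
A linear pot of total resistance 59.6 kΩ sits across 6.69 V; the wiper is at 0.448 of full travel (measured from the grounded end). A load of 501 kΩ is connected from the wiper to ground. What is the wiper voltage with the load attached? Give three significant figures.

V ≈ 2.91 V

The wiper splits the pot into (1−α)R = 32.90 kΩ above and αR = 26.70 kΩ below.
Lower section ‖ load = 25.35 kΩ.
V_wiper = 6.69 × 25.35/(32.90 + 25.35) = 2.91 V.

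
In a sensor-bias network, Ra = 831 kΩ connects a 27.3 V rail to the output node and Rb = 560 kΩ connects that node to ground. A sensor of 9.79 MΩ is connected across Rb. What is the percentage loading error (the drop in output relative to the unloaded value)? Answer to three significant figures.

The divider's output (Thévenin) resistance is Ra‖Rb = 334.6 kΩ.
Fractional drop under load = R_th/(R_th + R_L) = 334.6 / (334.6 + 9790) = 0.03304.
So the output falls by 3.30 %.

3.30 %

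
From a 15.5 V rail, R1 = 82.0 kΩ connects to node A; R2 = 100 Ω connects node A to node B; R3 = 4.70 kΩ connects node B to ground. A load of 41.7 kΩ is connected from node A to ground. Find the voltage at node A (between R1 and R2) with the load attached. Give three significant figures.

V ≈ 0.773 V

Below node A the series string R2+R3 = 4800 Ω sits in parallel with the 41700 Ω load: 4305 Ω.
V_A = 15.5 × 4305/(82000 + 4305) = 0.773 V.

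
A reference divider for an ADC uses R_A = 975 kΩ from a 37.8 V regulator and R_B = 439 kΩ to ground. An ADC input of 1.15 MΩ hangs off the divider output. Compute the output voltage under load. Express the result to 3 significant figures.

V_out ≈ 9.29 V

The load sits in parallel with R_B: R_B‖R_L = (439 × 1150) / (439 + 1150) = 317.7 kΩ.
V_out = 37.8 × 317.7 / (975 + 317.7) = 37.8 × 317.7/1293 = 9.29 V.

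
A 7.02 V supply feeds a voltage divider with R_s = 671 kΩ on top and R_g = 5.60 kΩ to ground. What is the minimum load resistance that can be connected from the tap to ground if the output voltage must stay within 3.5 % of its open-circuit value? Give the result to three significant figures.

Output resistance R_th = R_s‖R_g = (671 × 5.60)/676.6 = 5.554 kΩ.
The fractional drop is R_th/(R_th + R_L); requiring this ≤ 0.0350 gives R_L ≥ R_th(1/0.0350 − 1) = 5.554 × 27.57 = 153 kΩ.

R_L(min) ≈ 153 kΩ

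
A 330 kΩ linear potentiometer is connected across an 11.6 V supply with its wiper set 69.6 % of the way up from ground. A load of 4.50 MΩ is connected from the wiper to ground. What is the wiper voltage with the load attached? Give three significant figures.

V ≈ 7.95 V

The wiper splits the pot into (1−α)R = 100.3 kΩ above and αR = 229.7 kΩ below.
Lower section ‖ load = 218.5 kΩ.
V_wiper = 11.6 × 218.5/(100.3 + 218.5) = 7.95 V.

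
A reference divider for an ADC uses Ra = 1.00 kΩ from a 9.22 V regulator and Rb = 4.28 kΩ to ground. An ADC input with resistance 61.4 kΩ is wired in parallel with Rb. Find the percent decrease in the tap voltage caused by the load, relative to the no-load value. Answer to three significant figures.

The divider's output (Thévenin) resistance is Ra‖Rb = 0.8106 kΩ.
Fractional drop under load = R_th/(R_th + R_L) = 0.8106 / (0.8106 + 61.4) = 0.01303.
So the output falls by 1.30 %.

1.30 %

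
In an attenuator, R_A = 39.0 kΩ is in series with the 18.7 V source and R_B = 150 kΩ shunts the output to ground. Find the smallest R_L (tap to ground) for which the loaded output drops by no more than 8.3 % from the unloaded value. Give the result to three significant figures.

R_L(min) ≈ 342 kΩ

Output resistance R_th = R_A‖R_B = (39.0 × 150)/189.0 = 30.95 kΩ.
The fractional drop is R_th/(R_th + R_L); requiring this ≤ 0.0830 gives R_L ≥ R_th(1/0.0830 − 1) = 30.95 × 11.05 = 342 kΩ.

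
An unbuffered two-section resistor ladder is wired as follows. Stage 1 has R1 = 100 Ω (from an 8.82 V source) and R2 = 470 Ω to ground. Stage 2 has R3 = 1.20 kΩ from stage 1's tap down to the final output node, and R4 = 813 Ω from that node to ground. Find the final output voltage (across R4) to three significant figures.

V_out ≈ 2.82 V

Stage 2 presents R3+R4 = 2013 Ω as a load on stage 1's tap.
Stage 1's lower leg becomes R2‖(R3+R4) = 381.0 Ω, so V_mid = 8.82 × 381.0/481.0 = 6.986 V.
Stage 2 is itself unloaded: V_out = V_mid × R4/(R3+R4) = 6.986 × 813/2013 = 2.82 V.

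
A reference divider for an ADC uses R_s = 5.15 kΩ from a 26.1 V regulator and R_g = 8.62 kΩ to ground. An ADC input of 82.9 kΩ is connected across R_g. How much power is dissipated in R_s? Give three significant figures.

P ≈ 20.9 mW

Total resistance from the source is R_s + (R_g‖R_L) = 12.96 kΩ, so I = 26.1/12.96 kΩ = 2.014 mA.
P = I²·R_s = (2.014 mA)² × 5.15 kΩ = 20.9 mW.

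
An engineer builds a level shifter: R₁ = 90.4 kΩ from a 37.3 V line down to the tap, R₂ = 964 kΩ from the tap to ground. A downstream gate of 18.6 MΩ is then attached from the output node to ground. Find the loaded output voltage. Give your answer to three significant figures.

The load sits in parallel with R₂: R₂‖R_L = (964 × 18600) / (964 + 18600) = 916.5 kΩ.
V_out = 37.3 × 916.5 / (90.4 + 916.5) = 37.3 × 916.5/1007 = 34.0 V.
(Unloaded it would have been 34.1 V.)

V_out ≈ 34.0 V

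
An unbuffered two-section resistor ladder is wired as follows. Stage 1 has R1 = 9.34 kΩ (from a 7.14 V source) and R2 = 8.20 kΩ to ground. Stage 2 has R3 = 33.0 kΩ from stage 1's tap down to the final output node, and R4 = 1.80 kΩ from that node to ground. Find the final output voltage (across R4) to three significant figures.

Stage 2 presents R3+R4 = 34.80 kΩ as a load on stage 1's tap.
Stage 1's lower leg becomes R2‖(R3+R4) = 6.636 kΩ, so V_mid = 7.14 × 6.636/15.98 = 2.966 V.
Stage 2 is itself unloaded: V_out = V_mid × R4/(R3+R4) = 2.966 × 1.80/34.80 = 0.153 V.

V_out ≈ 0.153 V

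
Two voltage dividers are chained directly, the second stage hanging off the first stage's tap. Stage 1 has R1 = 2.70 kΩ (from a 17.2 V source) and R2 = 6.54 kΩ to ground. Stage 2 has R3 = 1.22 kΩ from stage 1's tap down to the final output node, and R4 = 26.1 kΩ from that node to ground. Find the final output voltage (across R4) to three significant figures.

Stage 2 presents R3+R4 = 27.32 kΩ as a load on stage 1's tap.
Stage 1's lower leg becomes R2‖(R3+R4) = 5.277 kΩ, so V_mid = 17.2 × 5.277/7.977 = 11.38 V.
Stage 2 is itself unloaded: V_out = V_mid × R4/(R3+R4) = 11.38 × 26.1/27.32 = 10.9 V.

V_out ≈ 10.9 V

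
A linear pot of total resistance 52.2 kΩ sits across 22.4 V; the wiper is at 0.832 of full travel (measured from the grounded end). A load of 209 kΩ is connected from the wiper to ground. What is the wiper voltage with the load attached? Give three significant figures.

V ≈ 18.0 V

The wiper splits the pot into (1−α)R = 8.770 kΩ above and αR = 43.43 kΩ below.
Lower section ‖ load = 35.96 kΩ.
V_wiper = 22.4 × 35.96/(8.770 + 35.96) = 18.0 V.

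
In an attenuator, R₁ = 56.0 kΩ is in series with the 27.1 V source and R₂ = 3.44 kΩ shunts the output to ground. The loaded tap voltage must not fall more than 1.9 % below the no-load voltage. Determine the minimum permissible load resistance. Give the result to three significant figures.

R_L(min) ≈ 167 kΩ

Output resistance R_th = R₁‖R₂ = (56.0 × 3.44)/59.44 = 3.241 kΩ.
The fractional drop is R_th/(R_th + R_L); requiring this ≤ 0.0190 gives R_L ≥ R_th(1/0.0190 − 1) = 3.241 × 51.63 = 167 kΩ.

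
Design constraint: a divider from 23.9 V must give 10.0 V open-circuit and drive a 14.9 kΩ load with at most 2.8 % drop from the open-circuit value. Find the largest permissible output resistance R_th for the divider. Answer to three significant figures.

R_th ≤ 429 Ω

Loading drop = R_th/(R_th + R_L) ≤ 0.0280, so R_th ≤ R_L · ε/(1−ε) = 14.9 kΩ × 0.0280/0.9720 = 429 Ω.
(Any R1, R2 with R2/(R1+R2) = 0.418 and R1‖R2 ≤ 429 Ω will meet the spec.)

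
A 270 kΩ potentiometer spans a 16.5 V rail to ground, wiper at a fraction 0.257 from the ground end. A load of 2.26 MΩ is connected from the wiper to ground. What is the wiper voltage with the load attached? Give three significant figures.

V ≈ 4.15 V

The wiper splits the pot into (1−α)R = 200.6 kΩ above and αR = 69.39 kΩ below.
Lower section ‖ load = 67.32 kΩ.
V_wiper = 16.5 × 67.32/(200.6 + 67.32) = 4.15 V.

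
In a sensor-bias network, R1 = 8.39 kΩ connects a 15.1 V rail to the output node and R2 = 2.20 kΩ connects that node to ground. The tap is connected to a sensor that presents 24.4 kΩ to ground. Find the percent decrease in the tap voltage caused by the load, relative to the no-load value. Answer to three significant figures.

6.67 %

The divider's output (Thévenin) resistance is R1‖R2 = 1.743 kΩ.
Fractional drop under load = R_th/(R_th + R_L) = 1.743 / (1.743 + 24.4) = 0.06667.
So the output falls by 6.67 %.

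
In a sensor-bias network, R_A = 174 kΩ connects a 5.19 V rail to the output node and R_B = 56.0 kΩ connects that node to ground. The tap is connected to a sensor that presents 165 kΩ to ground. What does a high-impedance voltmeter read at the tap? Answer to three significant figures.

The load sits in parallel with R_B: R_B‖R_L = (56.0 × 165) / (56.0 + 165) = 41.81 kΩ.
V_out = 5.19 × 41.81 / (174 + 41.81) = 5.19 × 41.81/215.8 = 1.01 V.
(Unloaded it would have been 1.26 V.)

V_out ≈ 1.01 V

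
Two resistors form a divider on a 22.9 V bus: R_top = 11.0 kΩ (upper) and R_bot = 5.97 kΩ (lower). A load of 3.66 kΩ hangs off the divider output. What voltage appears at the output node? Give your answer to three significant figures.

The load sits in parallel with R_bot: R_bot‖R_L = (5.97 × 3.66) / (5.97 + 3.66) = 2.269 kΩ.
V_out = 22.9 × 2.269 / (11.0 + 2.269) = 22.9 × 2.269/13.27 = 3.92 V.

V_out ≈ 3.92 V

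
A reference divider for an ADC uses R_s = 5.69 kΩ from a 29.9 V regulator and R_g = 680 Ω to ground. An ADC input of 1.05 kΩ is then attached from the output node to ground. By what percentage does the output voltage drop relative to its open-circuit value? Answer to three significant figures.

36.6 %

Unloaded V = 29.9 × 680/6370 = 3.192 V.
Loaded: R_g‖R_L = 412.7 Ω, giving V = 29.9 × 412.7/6103 = 2.022 V.
Drop = (3.192 − 2.022) / 3.192 = 36.6 %.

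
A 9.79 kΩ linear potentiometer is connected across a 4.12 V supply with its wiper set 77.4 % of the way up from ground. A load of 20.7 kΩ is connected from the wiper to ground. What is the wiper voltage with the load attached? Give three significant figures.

The wiper splits the pot into (1−α)R = 2.213 kΩ above and αR = 7.577 kΩ below.
Lower section ‖ load = 5.547 kΩ.
V_wiper = 4.12 × 5.547/(2.213 + 5.547) = 2.95 V.

V ≈ 2.95 V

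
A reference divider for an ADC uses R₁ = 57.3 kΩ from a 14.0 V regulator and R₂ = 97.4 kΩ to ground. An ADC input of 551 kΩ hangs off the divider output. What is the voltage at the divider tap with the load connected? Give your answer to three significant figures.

The load sits in parallel with R₂: R₂‖R_L = (97.4 × 551) / (97.4 + 551) = 82.77 kΩ.
V_out = 14.0 × 82.77 / (57.3 + 82.77) = 14.0 × 82.77/140.1 = 8.27 V.

V_out ≈ 8.27 V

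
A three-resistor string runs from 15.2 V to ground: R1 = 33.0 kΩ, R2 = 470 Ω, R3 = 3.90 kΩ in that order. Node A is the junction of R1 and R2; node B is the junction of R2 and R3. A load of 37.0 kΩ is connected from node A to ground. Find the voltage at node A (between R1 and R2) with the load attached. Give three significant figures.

V ≈ 1.61 V

Below node A the series string R2+R3 = 4370 Ω sits in parallel with the 37000 Ω load: 3908 Ω.
V_A = 15.2 × 3908/(33000 + 3908) = 1.61 V.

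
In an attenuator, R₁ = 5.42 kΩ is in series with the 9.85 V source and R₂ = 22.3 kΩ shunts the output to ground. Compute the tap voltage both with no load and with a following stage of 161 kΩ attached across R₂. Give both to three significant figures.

Open-circuit: V = 9.85 × 22.3/(5.42 + 22.3) = 7.92 V.
With the load, R₂ becomes R₂‖R_L = 19.59 kΩ, so V = 9.85 × 19.59/25.01 = 7.72 V.

Unloaded: 7.92 V; loaded: 7.72 V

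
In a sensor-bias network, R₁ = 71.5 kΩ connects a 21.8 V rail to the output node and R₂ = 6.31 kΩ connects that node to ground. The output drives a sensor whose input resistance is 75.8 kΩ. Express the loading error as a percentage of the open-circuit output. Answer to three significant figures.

The divider's output (Thévenin) resistance is R₁‖R₂ = 5.798 kΩ.
Fractional drop under load = R_th/(R_th + R_L) = 5.798 / (5.798 + 75.8) = 0.07106.
So the output falls by 7.11 %.

7.11 %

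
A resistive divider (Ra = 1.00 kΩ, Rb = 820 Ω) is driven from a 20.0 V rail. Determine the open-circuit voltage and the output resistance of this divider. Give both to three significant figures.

V_th = 9.01 V, R_th = 451 Ω

V_th is the open-circuit tap voltage: 20.0 × 820/(1000 + 820) = 9.01 V.
With the supply zeroed, Ra and Rb appear in parallel from the tap: R_th = Ra‖Rb = (1000 × 820)/1820 = 451 Ω.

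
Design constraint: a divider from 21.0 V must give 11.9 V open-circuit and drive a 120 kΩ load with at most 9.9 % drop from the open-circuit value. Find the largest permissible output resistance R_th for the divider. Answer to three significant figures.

R_th ≤ 13.2 kΩ

Loading drop = R_th/(R_th + R_L) ≤ 0.0990, so R_th ≤ R_L · ε/(1−ε) = 120 kΩ × 0.0990/0.9010 = 13.2 kΩ.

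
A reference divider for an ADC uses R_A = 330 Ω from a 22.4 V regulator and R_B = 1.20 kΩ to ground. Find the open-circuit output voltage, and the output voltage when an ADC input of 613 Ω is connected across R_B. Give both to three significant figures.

Unloaded: 17.6 V; loaded: 12.4 V

Open-circuit: V = 22.4 × 1200/(330 + 1200) = 17.6 V.
With the load, R_B becomes R_B‖R_L = 405.7 Ω, so V = 22.4 × 405.7/735.7 = 12.4 V.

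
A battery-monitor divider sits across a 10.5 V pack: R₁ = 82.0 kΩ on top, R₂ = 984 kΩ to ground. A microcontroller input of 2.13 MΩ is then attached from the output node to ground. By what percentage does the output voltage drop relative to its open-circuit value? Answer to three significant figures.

The divider's output (Thévenin) resistance is R₁‖R₂ = 75.69 kΩ.
Fractional drop under load = R_th/(R_th + R_L) = 75.69 / (75.69 + 2130) = 0.03432.
So the output falls by 3.43 %.

3.43 %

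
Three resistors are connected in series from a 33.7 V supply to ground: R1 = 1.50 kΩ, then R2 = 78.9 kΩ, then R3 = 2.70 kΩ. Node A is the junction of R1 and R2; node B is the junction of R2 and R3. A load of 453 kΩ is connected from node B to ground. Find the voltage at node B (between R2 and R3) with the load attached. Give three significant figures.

At node B, R3 is in parallel with the load: R3‖R_L = 2.684 kΩ.
Below node A the resistance is R2 + (R3‖R_L) = 81.58 kΩ, so V_A = 33.7 × 81.58/83.08 = 33.09 V.
Then V_B = V_A × (R3‖R_L)/(R2 + R3‖R_L) = 33.09 × 2.684/81.58 = 1.09 V.

V ≈ 1.09 V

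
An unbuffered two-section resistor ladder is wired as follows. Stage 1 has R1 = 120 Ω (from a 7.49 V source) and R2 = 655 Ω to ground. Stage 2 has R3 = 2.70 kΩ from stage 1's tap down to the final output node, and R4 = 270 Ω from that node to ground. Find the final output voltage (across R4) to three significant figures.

Stage 2 presents R3+R4 = 2970 Ω as a load on stage 1's tap.
Stage 1's lower leg becomes R2‖(R3+R4) = 536.6 Ω, so V_mid = 7.49 × 536.6/656.6 = 6.121 V.
Stage 2 is itself unloaded: V_out = V_mid × R4/(R3+R4) = 6.121 × 270/2970 = 0.556 V.

V_out ≈ 0.556 V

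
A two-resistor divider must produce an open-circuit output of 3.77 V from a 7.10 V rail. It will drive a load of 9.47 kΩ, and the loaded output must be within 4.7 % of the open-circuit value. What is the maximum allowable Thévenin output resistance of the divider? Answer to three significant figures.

R_th ≤ 467 Ω

Loading drop = R_th/(R_th + R_L) ≤ 0.0470, so R_th ≤ R_L · ε/(1−ε) = 9.47 kΩ × 0.0470/0.9530 = 467 Ω.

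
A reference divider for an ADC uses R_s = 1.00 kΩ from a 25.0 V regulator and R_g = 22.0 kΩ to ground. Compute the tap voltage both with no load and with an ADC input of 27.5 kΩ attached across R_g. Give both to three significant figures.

Open-circuit: V = 25.0 × 22.0/(1.00 + 22.0) = 23.9 V.
With the load, R_g becomes R_g‖R_L = 12.22 kΩ, so V = 25.0 × 12.22/13.22 = 23.1 V.

Unloaded: 23.9 V; loaded: 23.1 V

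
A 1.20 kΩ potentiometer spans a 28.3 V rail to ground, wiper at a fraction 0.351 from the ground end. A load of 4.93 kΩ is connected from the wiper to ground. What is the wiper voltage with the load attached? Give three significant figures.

The wiper splits the pot into (1−α)R = 778.8 Ω above and αR = 421.2 Ω below.
Lower section ‖ load = 388.0 Ω.
V_wiper = 28.3 × 388.0/(778.8 + 388.0) = 9.41 V.

V ≈ 9.41 V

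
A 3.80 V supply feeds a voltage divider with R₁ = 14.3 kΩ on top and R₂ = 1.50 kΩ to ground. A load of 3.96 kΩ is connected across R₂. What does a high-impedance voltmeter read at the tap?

V_out ≈ 0.269 V

The load sits in parallel with R₂: R₂‖R_L = (1.50 × 3.96) / (1.50 + 3.96) = 1.088 kΩ.
V_out = 3.80 × 1.088 / (14.3 + 1.088) = 3.80 × 1.088/15.39 = 0.269 V.
(Unloaded it would have been 0.361 V.)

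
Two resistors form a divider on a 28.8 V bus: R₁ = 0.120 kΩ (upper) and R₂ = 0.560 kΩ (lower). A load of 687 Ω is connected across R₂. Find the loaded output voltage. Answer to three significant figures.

The load sits in parallel with R₂: R₂‖R_L = (560 × 687) / (560 + 687) = 308.5 Ω.
V_out = 28.8 × 308.5 / (120 + 308.5) = 28.8 × 308.5/428.5 = 20.7 V.
(Unloaded it would have been 23.7 V.)

V_out ≈ 20.7 V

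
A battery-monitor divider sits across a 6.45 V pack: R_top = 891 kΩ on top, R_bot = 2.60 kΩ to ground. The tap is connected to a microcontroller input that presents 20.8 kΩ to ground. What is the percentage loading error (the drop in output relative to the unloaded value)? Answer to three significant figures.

11.1 %

The divider's output (Thévenin) resistance is R_top‖R_bot = 2.592 kΩ.
Fractional drop under load = R_th/(R_th + R_L) = 2.592 / (2.592 + 20.8) = 0.1108.
So the output falls by 11.1 %.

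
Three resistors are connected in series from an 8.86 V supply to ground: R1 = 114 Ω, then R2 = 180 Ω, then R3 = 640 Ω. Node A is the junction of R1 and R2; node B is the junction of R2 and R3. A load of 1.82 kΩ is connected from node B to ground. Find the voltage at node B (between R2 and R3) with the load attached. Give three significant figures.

At node B, R3 is in parallel with the load: R3‖R_L = 473.5 Ω.
Below node A the resistance is R2 + (R3‖R_L) = 653.5 Ω, so V_A = 8.86 × 653.5/767.5 = 7.544 V.
Then V_B = V_A × (R3‖R_L)/(R2 + R3‖R_L) = 7.544 × 473.5/653.5 = 5.47 V.

V ≈ 5.47 V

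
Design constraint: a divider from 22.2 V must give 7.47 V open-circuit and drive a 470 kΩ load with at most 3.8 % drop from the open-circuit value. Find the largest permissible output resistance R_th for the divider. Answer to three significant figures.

R_th ≤ 18.6 kΩ

Loading drop = R_th/(R_th + R_L) ≤ 0.0380, so R_th ≤ R_L · ε/(1−ε) = 470 kΩ × 0.0380/0.9620 = 18.6 kΩ.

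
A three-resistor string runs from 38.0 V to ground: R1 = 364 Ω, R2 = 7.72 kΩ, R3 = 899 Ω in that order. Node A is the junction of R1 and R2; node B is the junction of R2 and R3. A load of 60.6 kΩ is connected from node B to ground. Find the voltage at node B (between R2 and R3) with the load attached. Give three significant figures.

At node B, R3 is in parallel with the load: R3‖R_L = 885.9 Ω.
Below node A the resistance is R2 + (R3‖R_L) = 8606 Ω, so V_A = 38.0 × 8606/8970 = 36.46 V.
Then V_B = V_A × (R3‖R_L)/(R2 + R3‖R_L) = 36.46 × 885.9/8606 = 3.75 V.

V ≈ 3.75 V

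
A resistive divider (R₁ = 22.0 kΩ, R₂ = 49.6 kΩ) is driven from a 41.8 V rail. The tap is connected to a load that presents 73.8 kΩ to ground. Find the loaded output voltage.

V_out ≈ 24.0 V

The load sits in parallel with R₂: R₂‖R_L = (49.6 × 73.8) / (49.6 + 73.8) = 29.66 kΩ.
V_out = 41.8 × 29.66 / (22.0 + 29.66) = 41.8 × 29.66/51.66 = 24.0 V.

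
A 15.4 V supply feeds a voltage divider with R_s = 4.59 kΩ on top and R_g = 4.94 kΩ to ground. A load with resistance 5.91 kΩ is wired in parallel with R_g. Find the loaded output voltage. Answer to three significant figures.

V_out ≈ 5.69 V

The load sits in parallel with R_g: R_g‖R_L = (4.94 × 5.91) / (4.94 + 5.91) = 2.691 kΩ.
V_out = 15.4 × 2.691 / (4.59 + 2.691) = 15.4 × 2.691/7.281 = 5.69 V.
(Unloaded it would have been 7.98 V.)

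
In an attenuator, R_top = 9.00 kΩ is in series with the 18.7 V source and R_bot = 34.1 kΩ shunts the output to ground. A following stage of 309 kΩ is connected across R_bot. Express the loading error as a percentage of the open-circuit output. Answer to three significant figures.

2.25 %

The divider's output (Thévenin) resistance is R_top‖R_bot = 7.121 kΩ.
Fractional drop under load = R_th/(R_th + R_L) = 7.121 / (7.121 + 309) = 0.02253.
So the output falls by 2.25 %.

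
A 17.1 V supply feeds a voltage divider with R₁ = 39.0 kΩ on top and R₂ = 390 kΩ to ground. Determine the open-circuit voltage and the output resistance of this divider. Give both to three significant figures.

V_th is the open-circuit tap voltage: 17.1 × 390/(39.0 + 390) = 15.5 V.
With the supply zeroed, R₁ and R₂ appear in parallel from the tap: R_th = R₁‖R₂ = (39.0 × 390)/429.0 = 35.5 kΩ.

V_th = 15.5 V, R_th = 35.5 kΩ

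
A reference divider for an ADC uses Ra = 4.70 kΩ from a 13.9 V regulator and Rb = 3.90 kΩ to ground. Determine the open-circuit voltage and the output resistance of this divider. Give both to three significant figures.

V_th is the open-circuit tap voltage: 13.9 × 3.90/(4.70 + 3.90) = 6.30 V.
With the supply zeroed, Ra and Rb appear in parallel from the tap: R_th = Ra‖Rb = (4.70 × 3.90)/8.600 = 2.13 kΩ.

V_th = 6.30 V, R_th = 2.13 kΩ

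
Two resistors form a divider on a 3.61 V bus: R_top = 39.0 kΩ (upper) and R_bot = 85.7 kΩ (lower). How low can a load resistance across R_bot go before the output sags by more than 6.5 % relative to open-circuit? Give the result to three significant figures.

Output resistance R_th = R_top‖R_bot = (39.0 × 85.7)/124.7 = 26.80 kΩ.
The fractional drop is R_th/(R_th + R_L); requiring this ≤ 0.0650 gives R_L ≥ R_th(1/0.0650 − 1) = 26.80 × 14.38 = 386 kΩ.

R_L(min) ≈ 386 kΩ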